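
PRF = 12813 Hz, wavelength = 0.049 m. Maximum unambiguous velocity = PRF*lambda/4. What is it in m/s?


V_ua = 12813 * 0.049 / 4 = 157.0 m/s

157.0 m/s


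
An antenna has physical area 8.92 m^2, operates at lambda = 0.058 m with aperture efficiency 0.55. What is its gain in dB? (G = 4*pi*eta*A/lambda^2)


G_linear = 4*pi*0.55*8.92/0.058^2 = 18326.58
G_dB = 10*log10(18326.58) = 42.6 dB

42.6 dB


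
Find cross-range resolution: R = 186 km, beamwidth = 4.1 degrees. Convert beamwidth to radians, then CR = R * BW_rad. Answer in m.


BW_rad = 0.071558499
CR = 186000 * 0.071558499 = 13309.9 m

13309.9 m


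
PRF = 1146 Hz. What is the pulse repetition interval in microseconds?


PRI = 1/1146 = 0.0008726003 s = 872.6 us

872.6 us


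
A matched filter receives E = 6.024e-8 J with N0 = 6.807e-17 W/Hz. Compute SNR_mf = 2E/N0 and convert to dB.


SNR_lin = 2 * 6.024e-8 / 6.807e-17 = 1.77e9
SNR_dB = 10*log10(1.77e9) = 92.5 dB

92.5 dB


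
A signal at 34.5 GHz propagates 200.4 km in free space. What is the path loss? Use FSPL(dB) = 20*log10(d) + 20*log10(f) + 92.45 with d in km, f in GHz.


20*log10(200.4) = 46.04
20*log10(34.5) = 30.76
FSPL = 169.2 dB

169.2 dB


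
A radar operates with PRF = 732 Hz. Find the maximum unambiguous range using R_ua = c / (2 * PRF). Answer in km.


R_ua = 3e8 / (2 * 732) = 204918.0 m = 204.9 km

204.9 km


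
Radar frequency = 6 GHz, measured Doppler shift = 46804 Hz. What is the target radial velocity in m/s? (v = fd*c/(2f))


v = 46804 * 3e8 / (2 * 6000000000.0) = 1170.1 m/s

1170.1 m/s


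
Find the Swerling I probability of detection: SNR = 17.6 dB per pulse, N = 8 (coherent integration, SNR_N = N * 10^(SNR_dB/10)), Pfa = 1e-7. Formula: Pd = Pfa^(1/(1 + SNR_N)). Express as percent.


SNR_lin = 10^(17.6/10) = 57.54399
SNR_N = 8 * 57.54399 = 460.35192
1/(1 + SNR_N) = 1/461.35192 = 0.0021675
Pd = (1e-7)^0.0021675 = 0.96567
Pd = 96.6%

96.6%


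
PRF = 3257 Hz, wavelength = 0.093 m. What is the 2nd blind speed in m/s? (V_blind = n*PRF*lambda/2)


V_blind = 2 * 3257 * 0.093 / 2 = 302.9 m/s

302.9 m/s


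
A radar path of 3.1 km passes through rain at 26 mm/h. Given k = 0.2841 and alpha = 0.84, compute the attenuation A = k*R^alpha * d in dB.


gamma = 0.2841 * 26^0.84 = 4.3858 dB/km
A = 4.3858 * 3.1 = 13.6 dB

13.6 dB


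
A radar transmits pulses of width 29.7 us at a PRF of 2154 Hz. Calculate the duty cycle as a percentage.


DC = 29.7e-6 * 2154 * 100 = 6.4%

6.4%


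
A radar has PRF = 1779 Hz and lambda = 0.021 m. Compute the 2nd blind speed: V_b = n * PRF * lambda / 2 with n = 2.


V_blind = 2 * 1779 * 0.021 / 2 = 37.4 m/s

37.4 m/s


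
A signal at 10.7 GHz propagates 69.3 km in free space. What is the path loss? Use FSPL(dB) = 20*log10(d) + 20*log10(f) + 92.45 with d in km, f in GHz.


20*log10(69.3) = 36.81
20*log10(10.7) = 20.59
FSPL = 149.9 dB

149.9 dB


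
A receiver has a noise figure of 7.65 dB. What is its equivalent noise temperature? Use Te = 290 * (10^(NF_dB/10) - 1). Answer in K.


NF_lin = 10^(7.65/10) = 5.821032
Te = 290 * (5.821032 - 1) = 1398.1 K

1398.1 K


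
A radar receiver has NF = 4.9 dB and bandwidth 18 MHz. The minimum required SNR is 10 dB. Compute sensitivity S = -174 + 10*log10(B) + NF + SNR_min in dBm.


10*log10(18000000.0) = 72.55
S = -174 + 72.55 + 4.9 + 10 = -86.5 dBm

-86.5 dBm


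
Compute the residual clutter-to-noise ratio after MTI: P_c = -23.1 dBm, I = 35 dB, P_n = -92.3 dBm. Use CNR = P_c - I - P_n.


CNR = -23.1 - 35 - (-92.3) = 34.2 dB

34.2 dB


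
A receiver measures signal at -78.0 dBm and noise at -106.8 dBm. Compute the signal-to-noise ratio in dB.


SNR = -78.0 - (-106.8) = 28.8 dB

28.8 dB


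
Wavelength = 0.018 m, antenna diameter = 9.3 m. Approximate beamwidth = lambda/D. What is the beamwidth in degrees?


BW_rad = 0.018 / 9.3 = 0.001935
BW_deg = 0.11 degrees

0.11 degrees


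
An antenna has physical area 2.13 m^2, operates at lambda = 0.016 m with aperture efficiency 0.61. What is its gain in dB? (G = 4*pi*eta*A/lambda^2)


G_linear = 4*pi*0.61*2.13/0.016^2 = 63779.24
G_dB = 10*log10(63779.24) = 48.0 dB

48.0 dB


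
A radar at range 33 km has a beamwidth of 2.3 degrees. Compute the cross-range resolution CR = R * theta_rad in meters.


BW_rad = 0.040142573
CR = 33000 * 0.040142573 = 1324.7 m

1324.7 m


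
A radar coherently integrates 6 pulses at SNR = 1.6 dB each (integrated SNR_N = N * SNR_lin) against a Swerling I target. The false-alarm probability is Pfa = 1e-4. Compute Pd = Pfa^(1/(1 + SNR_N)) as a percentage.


SNR_lin = 10^(1.6/10) = 1.44544
SNR_N = 6 * 1.44544 = 8.67264
1/(1 + SNR_N) = 1/9.67264 = 0.1033844
Pd = (1e-4)^0.1033844 = 0.38589
Pd = 38.6%

38.6%


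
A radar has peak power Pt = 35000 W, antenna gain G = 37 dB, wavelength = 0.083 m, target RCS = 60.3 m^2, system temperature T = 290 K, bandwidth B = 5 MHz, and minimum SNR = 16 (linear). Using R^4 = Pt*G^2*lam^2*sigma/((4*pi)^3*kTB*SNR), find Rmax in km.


G_lin = 10^(37/10) = 5011.872336
R^4 = 35000 * 5011.872336^2 * 0.083^2 * 60.3 / ((4*pi)^3 * 1.38e-23 * 290 * 5000000.0 * 16)
R^4 = 5.74837e20 m^4
R_max = (5.74837e20)^(1/4) = 154841.1 m = 154.8 km

154.8 km


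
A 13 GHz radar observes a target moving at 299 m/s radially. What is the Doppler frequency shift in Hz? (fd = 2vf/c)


fd = 2 * 299 * 13000000000.0 / 3e8 = 25913.3 Hz

25913.3 Hz


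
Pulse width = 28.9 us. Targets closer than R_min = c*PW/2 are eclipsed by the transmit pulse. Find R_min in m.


R_min = 3e8 * 28.9e-6 / 2 = 4335.0 m

4335.0 m


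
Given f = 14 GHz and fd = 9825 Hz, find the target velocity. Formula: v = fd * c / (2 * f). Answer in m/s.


v = 9825 * 3e8 / (2 * 14000000000.0) = 105.3 m/s

105.3 m/s


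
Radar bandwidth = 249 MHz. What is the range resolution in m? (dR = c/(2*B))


dR = 3e8 / (2 * 249000000.0) = 0.6 m

0.6 m


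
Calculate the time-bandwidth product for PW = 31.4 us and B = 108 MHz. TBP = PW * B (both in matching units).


TBP = 31.4 * 108 = 3391.2

3391.2


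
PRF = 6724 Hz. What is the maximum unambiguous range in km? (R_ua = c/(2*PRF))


R_ua = 3e8 / (2 * 6724) = 22308.1 m = 22.3 km

22.3 km


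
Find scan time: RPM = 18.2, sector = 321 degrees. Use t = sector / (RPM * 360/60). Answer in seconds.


t = 321 / (18.2 * 360) * 60 = 2.94 s

2.94 s


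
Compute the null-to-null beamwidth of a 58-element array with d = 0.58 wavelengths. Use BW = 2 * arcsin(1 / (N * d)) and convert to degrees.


1/(N*d) = 1/(58*0.58) = 0.029727
BW = 2*arcsin(0.029727) = 3.4 degrees

3.4 degrees


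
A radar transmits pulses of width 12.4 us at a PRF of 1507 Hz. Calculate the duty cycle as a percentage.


DC = 12.4e-6 * 1507 * 100 = 1.87%

1.87%


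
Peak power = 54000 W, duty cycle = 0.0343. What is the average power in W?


P_avg = 54000 * 0.0343 = 1852.2 W

1852.2 W


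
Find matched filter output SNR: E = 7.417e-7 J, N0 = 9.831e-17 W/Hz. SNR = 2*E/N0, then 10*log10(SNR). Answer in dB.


SNR_lin = 2 * 7.417e-7 / 9.831e-17 = 1.509e10
SNR_dB = 10*log10(1.509e10) = 101.8 dB

101.8 dB


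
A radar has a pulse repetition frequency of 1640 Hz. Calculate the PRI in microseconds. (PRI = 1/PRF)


PRI = 1/1640 = 0.0006097561 s = 609.8 us

609.8 us


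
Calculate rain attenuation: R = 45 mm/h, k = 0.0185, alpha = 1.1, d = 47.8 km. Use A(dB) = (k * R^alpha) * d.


gamma = 0.0185 * 45^1.1 = 1.218163 dB/km
A = 1.218163 * 47.8 = 58.23 dB

58.23 dB


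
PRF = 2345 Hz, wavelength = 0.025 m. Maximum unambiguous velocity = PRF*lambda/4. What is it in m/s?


V_ua = 2345 * 0.025 / 4 = 14.7 m/s

14.7 m/s


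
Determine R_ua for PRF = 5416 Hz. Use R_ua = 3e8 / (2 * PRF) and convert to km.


R_ua = 3e8 / (2 * 5416) = 27695.7 m = 27.7 km

27.7 km


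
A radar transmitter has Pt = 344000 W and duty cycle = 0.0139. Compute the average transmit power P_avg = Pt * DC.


P_avg = 344000 * 0.0139 = 4781.6 W

4781.6 W


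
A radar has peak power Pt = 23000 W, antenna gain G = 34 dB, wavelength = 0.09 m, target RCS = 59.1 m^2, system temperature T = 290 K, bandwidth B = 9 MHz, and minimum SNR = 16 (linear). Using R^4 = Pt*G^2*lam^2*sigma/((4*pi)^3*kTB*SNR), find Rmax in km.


G_lin = 10^(34/10) = 2511.886432
R^4 = 23000 * 2511.886432^2 * 0.09^2 * 59.1 / ((4*pi)^3 * 1.38e-23 * 290 * 9000000.0 * 16)
R^4 = 6.07479e19 m^4
R_max = (6.07479e19)^(1/4) = 88284.2 m = 88.3 km

88.3 km


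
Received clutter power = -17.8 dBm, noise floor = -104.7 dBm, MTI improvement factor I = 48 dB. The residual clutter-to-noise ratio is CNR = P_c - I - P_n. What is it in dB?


CNR = -17.8 - 48 - (-104.7) = 38.9 dB

38.9 dB


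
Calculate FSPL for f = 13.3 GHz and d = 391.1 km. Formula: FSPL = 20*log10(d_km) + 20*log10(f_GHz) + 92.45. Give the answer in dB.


20*log10(391.1) = 51.85
20*log10(13.3) = 22.48
FSPL = 166.8 dB

166.8 dB


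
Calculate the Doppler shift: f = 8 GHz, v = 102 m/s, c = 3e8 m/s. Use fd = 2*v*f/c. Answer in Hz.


fd = 2 * 102 * 8000000000.0 / 3e8 = 5440.0 Hz

5440.0 Hz


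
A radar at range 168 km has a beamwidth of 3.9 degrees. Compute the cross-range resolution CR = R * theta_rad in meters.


BW_rad = 0.068067841
CR = 168000 * 0.068067841 = 11435.4 m

11435.4 m


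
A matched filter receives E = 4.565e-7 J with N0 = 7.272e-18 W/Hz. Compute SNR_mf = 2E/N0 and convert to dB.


SNR_lin = 2 * 4.565e-7 / 7.272e-18 = 1.256e11
SNR_dB = 10*log10(1.256e11) = 111.0 dB

111.0 dB


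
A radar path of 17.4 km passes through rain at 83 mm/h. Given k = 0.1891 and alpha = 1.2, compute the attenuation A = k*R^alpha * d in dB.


gamma = 0.1891 * 83^1.2 = 37.982648 dB/km
A = 37.982648 * 17.4 = 660.9 dB

660.9 dB


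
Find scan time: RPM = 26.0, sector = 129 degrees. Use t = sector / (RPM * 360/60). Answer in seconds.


t = 129 / (26.0 * 360) * 60 = 0.83 s

0.83 s


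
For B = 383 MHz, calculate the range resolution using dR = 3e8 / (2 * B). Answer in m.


dR = 3e8 / (2 * 383000000.0) = 0.39 m

0.39 m


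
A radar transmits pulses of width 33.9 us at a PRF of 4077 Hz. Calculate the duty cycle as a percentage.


DC = 33.9e-6 * 4077 * 100 = 13.82%

13.82%


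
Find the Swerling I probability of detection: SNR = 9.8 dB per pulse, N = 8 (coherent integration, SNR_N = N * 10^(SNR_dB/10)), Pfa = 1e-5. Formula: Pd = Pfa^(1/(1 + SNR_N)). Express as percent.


SNR_lin = 10^(9.8/10) = 9.54993
SNR_N = 8 * 9.54993 = 76.39944
1/(1 + SNR_N) = 1/77.39944 = 0.01292
Pd = (1e-5)^0.01292 = 0.86179
Pd = 86.2%

86.2%


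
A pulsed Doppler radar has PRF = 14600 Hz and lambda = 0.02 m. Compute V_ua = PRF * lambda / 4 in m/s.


V_ua = 14600 * 0.02 / 4 = 73.0 m/s

73.0 m/s


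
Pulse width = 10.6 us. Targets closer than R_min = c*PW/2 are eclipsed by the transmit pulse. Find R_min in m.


R_min = 3e8 * 10.6e-6 / 2 = 1590.0 m

1590.0 m


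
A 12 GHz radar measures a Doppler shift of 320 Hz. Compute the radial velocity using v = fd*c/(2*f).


v = 320 * 3e8 / (2 * 12000000000.0) = 4.0 m/s

4.0 m/s


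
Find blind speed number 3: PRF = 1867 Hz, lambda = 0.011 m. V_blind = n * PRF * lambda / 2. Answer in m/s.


V_blind = 3 * 1867 * 0.011 / 2 = 30.8 m/s

30.8 m/s


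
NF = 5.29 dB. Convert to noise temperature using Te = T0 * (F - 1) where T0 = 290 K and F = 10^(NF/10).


NF_lin = 10^(5.29/10) = 3.380648
Te = 290 * (3.380648 - 1) = 690.4 K

690.4 K


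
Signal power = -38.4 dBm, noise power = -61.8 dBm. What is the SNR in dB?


SNR = -38.4 - (-61.8) = 23.4 dB

23.4 dB


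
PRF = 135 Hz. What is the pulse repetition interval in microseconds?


PRI = 1/135 = 0.0074074074 s = 7407.4 us

7407.4 us


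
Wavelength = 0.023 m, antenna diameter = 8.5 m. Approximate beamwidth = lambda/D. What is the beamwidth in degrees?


BW_rad = 0.023 / 8.5 = 0.002706
BW_deg = 0.16 degrees

0.16 degrees


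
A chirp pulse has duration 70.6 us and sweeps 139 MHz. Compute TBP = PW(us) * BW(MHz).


TBP = 70.6 * 139 = 9813.4

9813.4


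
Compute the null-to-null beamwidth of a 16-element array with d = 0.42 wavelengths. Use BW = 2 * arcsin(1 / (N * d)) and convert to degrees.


1/(N*d) = 1/(16*0.42) = 0.14881
BW = 2*arcsin(0.14881) = 17.1 degrees

17.1 degrees


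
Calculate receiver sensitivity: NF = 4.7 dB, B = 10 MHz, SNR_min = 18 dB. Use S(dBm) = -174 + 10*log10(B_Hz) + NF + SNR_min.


10*log10(10000000.0) = 70.0
S = -174 + 70.0 + 4.7 + 18 = -81.3 dBm

-81.3 dBm


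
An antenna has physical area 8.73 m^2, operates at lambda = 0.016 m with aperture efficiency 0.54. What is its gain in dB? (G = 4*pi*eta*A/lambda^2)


G_linear = 4*pi*0.54*8.73/0.016^2 = 231407.75
G_dB = 10*log10(231407.75) = 53.6 dB

53.6 dB


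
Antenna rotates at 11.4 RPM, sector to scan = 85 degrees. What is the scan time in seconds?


t = 85 / (11.4 * 360) * 60 = 1.24 s

1.24 s


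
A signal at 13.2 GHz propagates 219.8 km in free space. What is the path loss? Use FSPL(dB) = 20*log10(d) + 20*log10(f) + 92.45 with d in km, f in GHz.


20*log10(219.8) = 46.84
20*log10(13.2) = 22.41
FSPL = 161.7 dB

161.7 dB


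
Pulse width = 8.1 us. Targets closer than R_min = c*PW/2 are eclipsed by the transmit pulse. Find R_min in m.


R_min = 3e8 * 8.1e-6 / 2 = 1215.0 m

1215.0 m


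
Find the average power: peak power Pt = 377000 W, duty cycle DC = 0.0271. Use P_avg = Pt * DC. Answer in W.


P_avg = 377000 * 0.0271 = 10216.7 W

10216.7 W


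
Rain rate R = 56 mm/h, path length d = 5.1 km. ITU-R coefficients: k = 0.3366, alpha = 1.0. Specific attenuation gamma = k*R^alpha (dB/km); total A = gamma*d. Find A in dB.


gamma = 0.3366 * 56^1.0 = 18.8496 dB/km
A = 18.8496 * 5.1 = 96.13 dB

96.13 dB


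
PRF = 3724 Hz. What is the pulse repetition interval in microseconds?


PRI = 1/3724 = 0.0002685285 s = 268.5 us

268.5 us


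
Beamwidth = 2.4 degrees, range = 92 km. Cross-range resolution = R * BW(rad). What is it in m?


BW_rad = 0.041887902
CR = 92000 * 0.041887902 = 3853.7 m

3853.7 m


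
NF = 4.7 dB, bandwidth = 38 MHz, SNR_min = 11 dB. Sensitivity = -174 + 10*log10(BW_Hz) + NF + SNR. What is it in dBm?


10*log10(38000000.0) = 75.8
S = -174 + 75.8 + 4.7 + 11 = -82.5 dBm

-82.5 dBm


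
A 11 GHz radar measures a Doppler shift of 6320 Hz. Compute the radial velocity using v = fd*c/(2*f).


v = 6320 * 3e8 / (2 * 11000000000.0) = 86.2 m/s

86.2 m/s


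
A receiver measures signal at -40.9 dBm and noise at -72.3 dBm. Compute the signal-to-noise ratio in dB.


SNR = -40.9 - (-72.3) = 31.4 dB

31.4 dB


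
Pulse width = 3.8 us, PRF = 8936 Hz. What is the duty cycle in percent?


DC = 3.8e-6 * 8936 * 100 = 3.4%

3.4%


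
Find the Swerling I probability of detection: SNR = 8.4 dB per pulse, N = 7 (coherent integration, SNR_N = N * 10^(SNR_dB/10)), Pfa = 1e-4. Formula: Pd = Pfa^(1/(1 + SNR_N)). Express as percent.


SNR_lin = 10^(8.4/10) = 6.91831
SNR_N = 7 * 6.91831 = 48.42817
1/(1 + SNR_N) = 1/49.42817 = 0.0202314
Pd = (1e-4)^0.0202314 = 0.82999
Pd = 83.0%

83.0%


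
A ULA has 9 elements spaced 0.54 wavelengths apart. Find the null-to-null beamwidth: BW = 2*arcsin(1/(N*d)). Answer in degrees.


1/(N*d) = 1/(9*0.54) = 0.205761
BW = 2*arcsin(0.205761) = 23.7 degrees

23.7 degrees


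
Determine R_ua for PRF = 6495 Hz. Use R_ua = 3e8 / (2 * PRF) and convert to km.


R_ua = 3e8 / (2 * 6495) = 23094.7 m = 23.1 km

23.1 km


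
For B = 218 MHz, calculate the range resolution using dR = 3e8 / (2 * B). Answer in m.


dR = 3e8 / (2 * 218000000.0) = 0.69 m

0.69 m


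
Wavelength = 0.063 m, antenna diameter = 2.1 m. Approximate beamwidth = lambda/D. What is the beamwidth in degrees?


BW_rad = 0.063 / 2.1 = 0.03
BW_deg = 1.72 degrees

1.72 degrees


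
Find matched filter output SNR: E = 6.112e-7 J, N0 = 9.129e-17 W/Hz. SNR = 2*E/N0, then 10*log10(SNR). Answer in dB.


SNR_lin = 2 * 6.112e-7 / 9.129e-17 = 1.339e10
SNR_dB = 10*log10(1.339e10) = 101.3 dB

101.3 dB


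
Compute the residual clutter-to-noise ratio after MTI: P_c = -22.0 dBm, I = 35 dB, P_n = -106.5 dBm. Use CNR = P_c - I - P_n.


CNR = -22.0 - 35 - (-106.5) = 49.5 dB

49.5 dB


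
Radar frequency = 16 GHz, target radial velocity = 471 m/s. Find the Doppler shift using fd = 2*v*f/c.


fd = 2 * 471 * 16000000000.0 / 3e8 = 50240.0 Hz

50240.0 Hz


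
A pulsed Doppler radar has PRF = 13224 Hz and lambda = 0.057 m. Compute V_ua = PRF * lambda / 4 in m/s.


V_ua = 13224 * 0.057 / 4 = 188.4 m/s

188.4 m/s


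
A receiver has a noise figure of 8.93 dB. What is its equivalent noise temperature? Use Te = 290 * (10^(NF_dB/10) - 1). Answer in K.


NF_lin = 10^(8.93/10) = 7.816278
Te = 290 * (7.816278 - 1) = 1976.7 K

1976.7 K


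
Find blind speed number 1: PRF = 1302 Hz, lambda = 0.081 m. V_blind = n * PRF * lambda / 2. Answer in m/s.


V_blind = 1 * 1302 * 0.081 / 2 = 52.7 m/s

52.7 m/s


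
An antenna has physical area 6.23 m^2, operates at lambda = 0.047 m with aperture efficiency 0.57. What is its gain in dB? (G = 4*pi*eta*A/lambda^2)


G_linear = 4*pi*0.57*6.23/0.047^2 = 20201.19
G_dB = 10*log10(20201.19) = 43.1 dB

43.1 dB


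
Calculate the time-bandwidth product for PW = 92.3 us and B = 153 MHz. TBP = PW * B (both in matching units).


TBP = 92.3 * 153 = 14121.9

14121.9


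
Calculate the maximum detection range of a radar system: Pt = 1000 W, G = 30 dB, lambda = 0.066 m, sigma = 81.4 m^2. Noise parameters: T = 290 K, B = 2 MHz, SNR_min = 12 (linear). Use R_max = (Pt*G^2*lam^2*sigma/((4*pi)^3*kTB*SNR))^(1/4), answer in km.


G_lin = 10^(30/10) = 1000.0
R^4 = 1000 * 1000.0^2 * 0.066^2 * 81.4 / ((4*pi)^3 * 1.38e-23 * 290 * 2000000.0 * 12)
R^4 = 1.86035e18 m^4
R_max = (1.86035e18)^(1/4) = 36931.6 m = 36.9 km

36.9 km


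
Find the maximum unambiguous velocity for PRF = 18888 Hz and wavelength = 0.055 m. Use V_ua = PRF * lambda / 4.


V_ua = 18888 * 0.055 / 4 = 259.7 m/s

259.7 m/s


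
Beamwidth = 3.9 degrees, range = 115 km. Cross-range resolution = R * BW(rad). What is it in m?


BW_rad = 0.068067841
CR = 115000 * 0.068067841 = 7827.8 m

7827.8 m


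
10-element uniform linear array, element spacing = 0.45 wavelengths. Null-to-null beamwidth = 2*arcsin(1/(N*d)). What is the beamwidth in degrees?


1/(N*d) = 1/(10*0.45) = 0.222222
BW = 2*arcsin(0.222222) = 25.7 degrees

25.7 degrees


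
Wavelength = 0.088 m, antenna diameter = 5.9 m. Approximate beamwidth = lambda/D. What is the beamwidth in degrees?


BW_rad = 0.088 / 5.9 = 0.014915
BW_deg = 0.85 degrees

0.85 degrees


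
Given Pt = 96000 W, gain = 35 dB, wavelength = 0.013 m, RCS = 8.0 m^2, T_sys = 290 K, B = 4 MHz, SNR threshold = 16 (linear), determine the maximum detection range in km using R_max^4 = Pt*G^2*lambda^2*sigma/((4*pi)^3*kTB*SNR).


G_lin = 10^(35/10) = 3162.27766
R^4 = 96000 * 3162.27766^2 * 0.013^2 * 8.0 / ((4*pi)^3 * 1.38e-23 * 290 * 4000000.0 * 16)
R^4 = 2.55365e18 m^4
R_max = (2.55365e18)^(1/4) = 39975.2 m = 40.0 km

40.0 km


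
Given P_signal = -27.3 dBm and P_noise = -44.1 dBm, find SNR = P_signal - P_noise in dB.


SNR = -27.3 - (-44.1) = 16.8 dB

16.8 dB


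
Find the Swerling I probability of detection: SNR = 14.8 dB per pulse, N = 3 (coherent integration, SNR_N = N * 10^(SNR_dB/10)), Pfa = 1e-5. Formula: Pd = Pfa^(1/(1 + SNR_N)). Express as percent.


SNR_lin = 10^(14.8/10) = 30.19952
SNR_N = 3 * 30.19952 = 90.59856
1/(1 + SNR_N) = 1/91.59856 = 0.0109172
Pd = (1e-5)^0.0109172 = 0.88189
Pd = 88.2%

88.2%


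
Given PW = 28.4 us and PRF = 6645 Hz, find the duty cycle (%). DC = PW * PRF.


DC = 28.4e-6 * 6645 * 100 = 18.87%

18.87%


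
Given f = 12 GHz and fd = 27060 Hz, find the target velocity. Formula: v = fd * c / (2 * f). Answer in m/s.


v = 27060 * 3e8 / (2 * 12000000000.0) = 338.3 m/s

338.3 m/s


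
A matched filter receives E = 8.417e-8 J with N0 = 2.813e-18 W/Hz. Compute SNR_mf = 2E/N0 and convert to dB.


SNR_lin = 2 * 8.417e-8 / 2.813e-18 = 5.984e10
SNR_dB = 10*log10(5.984e10) = 107.8 dB

107.8 dB


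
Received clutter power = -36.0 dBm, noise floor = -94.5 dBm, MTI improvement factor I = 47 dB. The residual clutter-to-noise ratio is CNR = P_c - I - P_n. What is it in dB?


CNR = -36.0 - 47 - (-94.5) = 11.5 dB

11.5 dB


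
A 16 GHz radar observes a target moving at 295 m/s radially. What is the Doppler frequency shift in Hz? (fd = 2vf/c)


fd = 2 * 295 * 16000000000.0 / 3e8 = 31466.7 Hz

31466.7 Hz


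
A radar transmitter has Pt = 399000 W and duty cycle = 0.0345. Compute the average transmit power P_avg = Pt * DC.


P_avg = 399000 * 0.0345 = 13765.5 W

13765.5 W


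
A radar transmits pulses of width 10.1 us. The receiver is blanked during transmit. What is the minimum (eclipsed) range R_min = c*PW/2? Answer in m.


R_min = 3e8 * 10.1e-6 / 2 = 1515.0 m

1515.0 m


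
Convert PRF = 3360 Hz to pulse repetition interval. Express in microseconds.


PRI = 1/3360 = 0.000297619 s = 297.6 us

297.6 us


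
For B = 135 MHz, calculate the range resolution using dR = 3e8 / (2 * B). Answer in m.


dR = 3e8 / (2 * 135000000.0) = 1.11 m

1.11 m


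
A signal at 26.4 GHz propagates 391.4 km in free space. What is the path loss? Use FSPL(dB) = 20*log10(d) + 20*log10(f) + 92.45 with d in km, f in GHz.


20*log10(391.4) = 51.85
20*log10(26.4) = 28.43
FSPL = 172.7 dB

172.7 dB


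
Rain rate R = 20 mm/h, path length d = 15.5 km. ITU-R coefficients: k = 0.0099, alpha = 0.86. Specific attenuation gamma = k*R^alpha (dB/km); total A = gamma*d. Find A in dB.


gamma = 0.0099 * 20^0.86 = 0.130173 dB/km
A = 0.130173 * 15.5 = 2.02 dB

2.02 dB


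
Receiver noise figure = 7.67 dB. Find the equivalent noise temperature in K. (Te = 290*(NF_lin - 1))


NF_lin = 10^(7.67/10) = 5.847901
Te = 290 * (5.847901 - 1) = 1405.9 K

1405.9 K


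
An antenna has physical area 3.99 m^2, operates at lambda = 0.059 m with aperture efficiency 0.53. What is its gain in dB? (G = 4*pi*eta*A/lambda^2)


G_linear = 4*pi*0.53*3.99/0.059^2 = 7634.04
G_dB = 10*log10(7634.04) = 38.8 dB

38.8 dB


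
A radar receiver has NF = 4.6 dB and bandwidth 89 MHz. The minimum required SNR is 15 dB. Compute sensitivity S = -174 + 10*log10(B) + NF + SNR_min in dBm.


10*log10(89000000.0) = 79.49
S = -174 + 79.49 + 4.6 + 15 = -74.9 dBm

-74.9 dBm


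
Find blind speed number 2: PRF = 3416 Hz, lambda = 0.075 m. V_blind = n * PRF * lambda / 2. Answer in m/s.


V_blind = 2 * 3416 * 0.075 / 2 = 256.2 m/s

256.2 m/s


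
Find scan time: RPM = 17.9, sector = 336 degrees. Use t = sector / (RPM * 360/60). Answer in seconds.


t = 336 / (17.9 * 360) * 60 = 3.13 s

3.13 s


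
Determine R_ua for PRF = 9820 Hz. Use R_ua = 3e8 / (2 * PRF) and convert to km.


R_ua = 3e8 / (2 * 9820) = 15274.9 m = 15.3 km

15.3 km


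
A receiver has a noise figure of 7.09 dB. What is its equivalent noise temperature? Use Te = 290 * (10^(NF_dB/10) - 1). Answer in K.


NF_lin = 10^(7.09/10) = 5.116818
Te = 290 * (5.116818 - 1) = 1193.9 K

1193.9 K


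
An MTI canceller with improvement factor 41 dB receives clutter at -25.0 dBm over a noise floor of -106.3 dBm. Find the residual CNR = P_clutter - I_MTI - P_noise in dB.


CNR = -25.0 - 41 - (-106.3) = 40.3 dB

40.3 dB


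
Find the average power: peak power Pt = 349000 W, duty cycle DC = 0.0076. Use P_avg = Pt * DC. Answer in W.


P_avg = 349000 * 0.0076 = 2652.4 W

2652.4 W


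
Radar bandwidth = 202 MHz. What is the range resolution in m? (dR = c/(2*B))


dR = 3e8 / (2 * 202000000.0) = 0.74 m

0.74 m


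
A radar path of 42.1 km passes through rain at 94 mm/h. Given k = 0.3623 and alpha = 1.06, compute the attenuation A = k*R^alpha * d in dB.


gamma = 0.3623 * 94^1.06 = 44.728451 dB/km
A = 44.728451 * 42.1 = 1883.07 dB

1883.07 dB


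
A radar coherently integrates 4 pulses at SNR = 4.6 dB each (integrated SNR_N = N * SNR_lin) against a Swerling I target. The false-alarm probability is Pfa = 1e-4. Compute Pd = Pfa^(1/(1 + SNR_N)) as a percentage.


SNR_lin = 10^(4.6/10) = 2.88403
SNR_N = 4 * 2.88403 = 11.53612
1/(1 + SNR_N) = 1/12.53612 = 0.0797695
Pd = (1e-4)^0.0797695 = 0.47965
Pd = 48.0%

48.0%


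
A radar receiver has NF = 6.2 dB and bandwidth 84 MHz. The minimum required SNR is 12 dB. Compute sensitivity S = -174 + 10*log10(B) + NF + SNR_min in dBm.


10*log10(84000000.0) = 79.24
S = -174 + 79.24 + 6.2 + 12 = -76.6 dBm

-76.6 dBm


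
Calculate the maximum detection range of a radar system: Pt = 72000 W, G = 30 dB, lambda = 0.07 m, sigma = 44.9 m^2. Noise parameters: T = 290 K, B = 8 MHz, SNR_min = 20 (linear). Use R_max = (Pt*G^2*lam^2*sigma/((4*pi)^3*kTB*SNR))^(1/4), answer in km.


G_lin = 10^(30/10) = 1000.0
R^4 = 72000 * 1000.0^2 * 0.07^2 * 44.9 / ((4*pi)^3 * 1.38e-23 * 290 * 8000000.0 * 20)
R^4 = 1.24666e19 m^4
R_max = (1.24666e19)^(1/4) = 59420.6 m = 59.4 km

59.4 km


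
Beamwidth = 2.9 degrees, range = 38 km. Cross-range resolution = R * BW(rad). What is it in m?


BW_rad = 0.050614548
CR = 38000 * 0.050614548 = 1923.4 m

1923.4 m


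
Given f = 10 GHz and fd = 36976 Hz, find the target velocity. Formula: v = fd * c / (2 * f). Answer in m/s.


v = 36976 * 3e8 / (2 * 10000000000.0) = 554.6 m/s

554.6 m/s


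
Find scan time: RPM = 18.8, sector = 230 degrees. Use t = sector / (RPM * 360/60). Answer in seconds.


t = 230 / (18.8 * 360) * 60 = 2.04 s

2.04 s


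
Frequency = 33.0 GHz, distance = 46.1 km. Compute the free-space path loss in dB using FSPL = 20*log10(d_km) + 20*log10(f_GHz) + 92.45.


20*log10(46.1) = 33.27
20*log10(33.0) = 30.37
FSPL = 156.1 dB

156.1 dB


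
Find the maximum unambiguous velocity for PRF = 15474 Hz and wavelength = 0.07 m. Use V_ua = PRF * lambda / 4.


V_ua = 15474 * 0.07 / 4 = 270.8 m/s

270.8 m/s


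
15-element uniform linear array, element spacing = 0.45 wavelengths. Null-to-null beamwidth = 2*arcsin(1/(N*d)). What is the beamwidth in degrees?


1/(N*d) = 1/(15*0.45) = 0.148148
BW = 2*arcsin(0.148148) = 17.0 degrees

17.0 degrees


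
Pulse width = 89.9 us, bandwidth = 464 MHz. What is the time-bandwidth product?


TBP = 89.9 * 464 = 41713.6

41713.6


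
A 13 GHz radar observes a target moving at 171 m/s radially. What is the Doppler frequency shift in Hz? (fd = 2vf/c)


fd = 2 * 171 * 13000000000.0 / 3e8 = 14820.0 Hz

14820.0 Hz


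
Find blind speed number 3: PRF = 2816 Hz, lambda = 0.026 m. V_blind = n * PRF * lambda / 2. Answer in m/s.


V_blind = 3 * 2816 * 0.026 / 2 = 109.8 m/s

109.8 m/s


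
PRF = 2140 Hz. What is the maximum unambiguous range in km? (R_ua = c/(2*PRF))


R_ua = 3e8 / (2 * 2140) = 70093.5 m = 70.1 km

70.1 km


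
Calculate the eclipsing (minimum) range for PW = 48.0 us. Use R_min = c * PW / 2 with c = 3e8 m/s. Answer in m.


R_min = 3e8 * 48.0e-6 / 2 = 7200.0 m

7200.0 m


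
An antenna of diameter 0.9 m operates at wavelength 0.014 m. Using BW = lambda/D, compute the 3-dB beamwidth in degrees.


BW_rad = 0.014 / 0.9 = 0.015556
BW_deg = 0.89 degrees

0.89 degrees


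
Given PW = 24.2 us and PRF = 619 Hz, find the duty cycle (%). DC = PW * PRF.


DC = 24.2e-6 * 619 * 100 = 1.5%

1.5%


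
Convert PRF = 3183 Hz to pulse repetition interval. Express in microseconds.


PRI = 1/3183 = 0.000314169 s = 314.2 us

314.2 us


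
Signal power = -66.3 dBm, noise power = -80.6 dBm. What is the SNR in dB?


SNR = -66.3 - (-80.6) = 14.3 dB

14.3 dB


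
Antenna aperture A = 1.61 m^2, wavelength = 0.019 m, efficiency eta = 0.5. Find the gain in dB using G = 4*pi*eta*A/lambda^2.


G_linear = 4*pi*0.5*1.61/0.019^2 = 28021.96
G_dB = 10*log10(28021.96) = 44.5 dB

44.5 dB


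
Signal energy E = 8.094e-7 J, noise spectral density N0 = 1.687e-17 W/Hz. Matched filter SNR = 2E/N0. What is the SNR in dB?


SNR_lin = 2 * 8.094e-7 / 1.687e-17 = 9.596e10
SNR_dB = 10*log10(9.596e10) = 109.8 dB

109.8 dB


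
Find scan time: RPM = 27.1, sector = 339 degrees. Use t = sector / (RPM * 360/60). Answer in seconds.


t = 339 / (27.1 * 360) * 60 = 2.08 s

2.08 s


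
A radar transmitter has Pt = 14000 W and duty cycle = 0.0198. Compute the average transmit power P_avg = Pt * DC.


P_avg = 14000 * 0.0198 = 277.2 W

277.2 W


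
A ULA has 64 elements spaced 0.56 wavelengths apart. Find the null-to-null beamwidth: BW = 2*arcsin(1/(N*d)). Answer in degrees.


1/(N*d) = 1/(64*0.56) = 0.027902
BW = 2*arcsin(0.027902) = 3.2 degrees

3.2 degrees


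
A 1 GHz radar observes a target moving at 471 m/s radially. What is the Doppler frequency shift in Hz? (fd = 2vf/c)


fd = 2 * 471 * 1000000000.0 / 3e8 = 3140.0 Hz

3140.0 Hz


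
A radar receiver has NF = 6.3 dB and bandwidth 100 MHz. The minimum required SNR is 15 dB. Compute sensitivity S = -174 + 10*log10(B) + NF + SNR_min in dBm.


10*log10(100000000.0) = 80.0
S = -174 + 80.0 + 6.3 + 15 = -72.7 dBm

-72.7 dBm


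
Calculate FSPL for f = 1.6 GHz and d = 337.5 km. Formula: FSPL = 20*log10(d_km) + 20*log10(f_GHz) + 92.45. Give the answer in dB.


20*log10(337.5) = 50.57
20*log10(1.6) = 4.08
FSPL = 147.1 dB

147.1 dB


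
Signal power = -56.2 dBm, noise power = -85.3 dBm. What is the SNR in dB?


SNR = -56.2 - (-85.3) = 29.1 dB

29.1 dB


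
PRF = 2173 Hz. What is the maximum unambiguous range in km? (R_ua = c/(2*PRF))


R_ua = 3e8 / (2 * 2173) = 69029.0 m = 69.0 km

69.0 km


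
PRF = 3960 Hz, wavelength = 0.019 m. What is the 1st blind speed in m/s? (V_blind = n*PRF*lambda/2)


V_blind = 1 * 3960 * 0.019 / 2 = 37.6 m/s

37.6 m/s


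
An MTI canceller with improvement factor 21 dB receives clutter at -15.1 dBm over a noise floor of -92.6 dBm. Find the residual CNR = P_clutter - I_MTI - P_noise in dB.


CNR = -15.1 - 21 - (-92.6) = 56.5 dB

56.5 dB


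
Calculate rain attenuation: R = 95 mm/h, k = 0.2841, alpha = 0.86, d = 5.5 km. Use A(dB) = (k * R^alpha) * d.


gamma = 0.2841 * 95^0.86 = 14.266372 dB/km
A = 14.266372 * 5.5 = 78.47 dB

78.47 dB


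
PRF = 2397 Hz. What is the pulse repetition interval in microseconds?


PRI = 1/2397 = 0.0004171882 s = 417.2 us

417.2 us


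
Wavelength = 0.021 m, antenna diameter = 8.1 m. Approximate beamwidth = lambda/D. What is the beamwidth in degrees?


BW_rad = 0.021 / 8.1 = 0.002593
BW_deg = 0.15 degrees

0.15 degrees


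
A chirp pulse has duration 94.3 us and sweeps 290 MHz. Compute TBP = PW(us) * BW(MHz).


TBP = 94.3 * 290 = 27347.0

27347.0


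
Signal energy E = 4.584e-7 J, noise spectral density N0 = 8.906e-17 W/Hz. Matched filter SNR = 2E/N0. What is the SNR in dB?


SNR_lin = 2 * 4.584e-7 / 8.906e-17 = 1.029e10
SNR_dB = 10*log10(1.029e10) = 100.1 dB

100.1 dB


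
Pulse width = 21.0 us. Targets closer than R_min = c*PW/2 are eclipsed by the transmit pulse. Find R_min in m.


R_min = 3e8 * 21.0e-6 / 2 = 3150.0 m

3150.0 m


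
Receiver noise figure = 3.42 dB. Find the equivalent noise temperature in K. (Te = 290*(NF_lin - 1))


NF_lin = 10^(3.42/10) = 2.19786
Te = 290 * (2.19786 - 1) = 347.4 K

347.4 K


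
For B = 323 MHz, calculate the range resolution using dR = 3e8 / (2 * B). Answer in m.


dR = 3e8 / (2 * 323000000.0) = 0.46 m

0.46 m


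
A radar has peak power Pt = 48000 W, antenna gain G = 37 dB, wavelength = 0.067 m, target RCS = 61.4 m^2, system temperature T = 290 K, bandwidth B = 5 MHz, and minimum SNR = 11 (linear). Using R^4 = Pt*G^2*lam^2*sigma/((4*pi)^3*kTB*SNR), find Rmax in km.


G_lin = 10^(37/10) = 5011.872336
R^4 = 48000 * 5011.872336^2 * 0.067^2 * 61.4 / ((4*pi)^3 * 1.38e-23 * 290 * 5000000.0 * 11)
R^4 = 7.60834e20 m^4
R_max = (7.60834e20)^(1/4) = 166082.0 m = 166.1 km

166.1 km


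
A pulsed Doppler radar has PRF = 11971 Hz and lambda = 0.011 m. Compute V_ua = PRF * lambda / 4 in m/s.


V_ua = 11971 * 0.011 / 4 = 32.9 m/s

32.9 m/s


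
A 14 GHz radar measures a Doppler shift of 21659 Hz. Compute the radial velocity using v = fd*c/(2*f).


v = 21659 * 3e8 / (2 * 14000000000.0) = 232.1 m/s

232.1 m/s


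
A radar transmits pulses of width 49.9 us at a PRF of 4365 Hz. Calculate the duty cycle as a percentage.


DC = 49.9e-6 * 4365 * 100 = 21.78%

21.78%


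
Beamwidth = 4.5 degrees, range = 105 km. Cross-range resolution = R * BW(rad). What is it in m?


BW_rad = 0.078539816
CR = 105000 * 0.078539816 = 8246.7 m

8246.7 m


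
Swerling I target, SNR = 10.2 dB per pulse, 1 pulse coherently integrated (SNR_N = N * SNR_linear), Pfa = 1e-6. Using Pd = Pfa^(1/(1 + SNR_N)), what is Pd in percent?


SNR_lin = 10^(10.2/10) = 10.47129
SNR_N = 1 * 10.47129 = 10.47129
1/(1 + SNR_N) = 1/11.47129 = 0.0871742
Pd = (1e-6)^0.0871742 = 0.29989
Pd = 30.0%

30.0%


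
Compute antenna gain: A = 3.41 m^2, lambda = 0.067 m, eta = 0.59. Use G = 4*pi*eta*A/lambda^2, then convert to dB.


G_linear = 4*pi*0.59*3.41/0.067^2 = 5632.05
G_dB = 10*log10(5632.05) = 37.5 dB

37.5 dB


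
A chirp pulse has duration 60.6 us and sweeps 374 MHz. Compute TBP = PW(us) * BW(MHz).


TBP = 60.6 * 374 = 22664.4

22664.4


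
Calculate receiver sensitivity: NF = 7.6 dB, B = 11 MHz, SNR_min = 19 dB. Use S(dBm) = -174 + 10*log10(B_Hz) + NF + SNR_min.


10*log10(11000000.0) = 70.41
S = -174 + 70.41 + 7.6 + 19 = -77.0 dBm

-77.0 dBm


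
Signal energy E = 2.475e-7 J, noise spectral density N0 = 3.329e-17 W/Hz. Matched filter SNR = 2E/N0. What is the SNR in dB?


SNR_lin = 2 * 2.475e-7 / 3.329e-17 = 1.487e10
SNR_dB = 10*log10(1.487e10) = 101.7 dB

101.7 dB


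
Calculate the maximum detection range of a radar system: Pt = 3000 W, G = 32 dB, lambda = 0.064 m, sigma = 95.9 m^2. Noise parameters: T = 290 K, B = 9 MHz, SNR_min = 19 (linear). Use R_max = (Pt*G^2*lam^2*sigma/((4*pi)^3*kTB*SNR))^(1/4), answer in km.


G_lin = 10^(32/10) = 1584.893192
R^4 = 3000 * 1584.893192^2 * 0.064^2 * 95.9 / ((4*pi)^3 * 1.38e-23 * 290 * 9000000.0 * 19)
R^4 = 2.1797e18 m^4
R_max = (2.1797e18)^(1/4) = 38423.7 m = 38.4 km

38.4 km


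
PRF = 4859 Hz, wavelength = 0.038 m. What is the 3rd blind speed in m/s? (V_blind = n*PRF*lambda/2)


V_blind = 3 * 4859 * 0.038 / 2 = 277.0 m/s

277.0 m/s


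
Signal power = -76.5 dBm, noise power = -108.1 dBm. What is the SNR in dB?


SNR = -76.5 - (-108.1) = 31.6 dB

31.6 dB


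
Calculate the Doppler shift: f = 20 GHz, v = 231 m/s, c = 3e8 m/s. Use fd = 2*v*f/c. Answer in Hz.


fd = 2 * 231 * 20000000000.0 / 3e8 = 30800.0 Hz

30800.0 Hz


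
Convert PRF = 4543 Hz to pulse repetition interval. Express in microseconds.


PRI = 1/4543 = 0.0002201189 s = 220.1 us

220.1 us


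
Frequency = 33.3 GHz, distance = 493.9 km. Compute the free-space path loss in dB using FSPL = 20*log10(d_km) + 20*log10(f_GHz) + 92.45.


20*log10(493.9) = 53.87
20*log10(33.3) = 30.45
FSPL = 176.8 dB

176.8 dB


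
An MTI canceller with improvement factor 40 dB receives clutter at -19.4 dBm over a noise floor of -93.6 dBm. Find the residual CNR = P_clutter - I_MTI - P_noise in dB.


CNR = -19.4 - 40 - (-93.6) = 34.2 dB

34.2 dB


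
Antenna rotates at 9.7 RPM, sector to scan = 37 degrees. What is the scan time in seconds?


t = 37 / (9.7 * 360) * 60 = 0.64 s

0.64 s


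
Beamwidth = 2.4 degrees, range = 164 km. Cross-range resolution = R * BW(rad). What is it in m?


BW_rad = 0.041887902
CR = 164000 * 0.041887902 = 6869.6 m

6869.6 m


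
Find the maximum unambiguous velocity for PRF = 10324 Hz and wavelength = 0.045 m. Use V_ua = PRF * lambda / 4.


V_ua = 10324 * 0.045 / 4 = 116.1 m/s

116.1 m/s


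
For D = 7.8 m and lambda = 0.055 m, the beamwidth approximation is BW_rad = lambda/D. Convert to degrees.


BW_rad = 0.055 / 7.8 = 0.007051
BW_deg = 0.4 degrees

0.4 degrees


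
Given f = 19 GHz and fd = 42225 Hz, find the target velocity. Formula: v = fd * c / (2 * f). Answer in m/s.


v = 42225 * 3e8 / (2 * 19000000000.0) = 333.4 m/s

333.4 m/s


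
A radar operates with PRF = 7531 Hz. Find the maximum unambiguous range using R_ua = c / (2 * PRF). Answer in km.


R_ua = 3e8 / (2 * 7531) = 19917.7 m = 19.9 km

19.9 km


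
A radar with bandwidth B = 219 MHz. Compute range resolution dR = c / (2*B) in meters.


dR = 3e8 / (2 * 219000000.0) = 0.68 m

0.68 m


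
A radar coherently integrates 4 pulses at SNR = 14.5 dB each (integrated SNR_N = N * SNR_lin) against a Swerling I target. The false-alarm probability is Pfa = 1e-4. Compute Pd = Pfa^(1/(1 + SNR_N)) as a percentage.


SNR_lin = 10^(14.5/10) = 28.18383
SNR_N = 4 * 28.18383 = 112.73532
1/(1 + SNR_N) = 1/113.73532 = 0.0087923
Pd = (1e-4)^0.0087923 = 0.92221
Pd = 92.2%

92.2%


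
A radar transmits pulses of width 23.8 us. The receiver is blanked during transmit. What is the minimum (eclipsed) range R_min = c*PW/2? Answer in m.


R_min = 3e8 * 23.8e-6 / 2 = 3570.0 m

3570.0 m


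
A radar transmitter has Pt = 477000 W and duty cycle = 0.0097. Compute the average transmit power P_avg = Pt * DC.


P_avg = 477000 * 0.0097 = 4626.9 W

4626.9 W


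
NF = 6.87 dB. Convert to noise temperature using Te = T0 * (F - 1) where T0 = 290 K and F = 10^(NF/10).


NF_lin = 10^(6.87/10) = 4.864072
Te = 290 * (4.864072 - 1) = 1120.6 K

1120.6 K


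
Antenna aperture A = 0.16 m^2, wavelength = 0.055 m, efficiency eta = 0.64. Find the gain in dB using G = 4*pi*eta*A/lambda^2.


G_linear = 4*pi*0.64*0.16/0.055^2 = 425.39
G_dB = 10*log10(425.39) = 26.3 dB

26.3 dB


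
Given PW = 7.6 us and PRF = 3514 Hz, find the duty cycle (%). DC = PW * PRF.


DC = 7.6e-6 * 3514 * 100 = 2.67%

2.67%


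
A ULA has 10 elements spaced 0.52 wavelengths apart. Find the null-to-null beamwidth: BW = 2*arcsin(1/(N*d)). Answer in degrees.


1/(N*d) = 1/(10*0.52) = 0.192308
BW = 2*arcsin(0.192308) = 22.2 degrees

22.2 degrees


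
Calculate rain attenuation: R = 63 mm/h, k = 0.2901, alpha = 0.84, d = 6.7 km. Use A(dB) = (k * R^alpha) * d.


gamma = 0.2901 * 63^0.84 = 9.418761 dB/km
A = 9.418761 * 6.7 = 63.11 dB

63.11 dB


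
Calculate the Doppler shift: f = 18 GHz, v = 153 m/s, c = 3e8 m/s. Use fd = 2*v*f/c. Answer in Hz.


fd = 2 * 153 * 18000000000.0 / 3e8 = 18360.0 Hz

18360.0 Hz


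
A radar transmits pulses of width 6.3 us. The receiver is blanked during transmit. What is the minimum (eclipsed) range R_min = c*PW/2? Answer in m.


R_min = 3e8 * 6.3e-6 / 2 = 945.0 m

945.0 m


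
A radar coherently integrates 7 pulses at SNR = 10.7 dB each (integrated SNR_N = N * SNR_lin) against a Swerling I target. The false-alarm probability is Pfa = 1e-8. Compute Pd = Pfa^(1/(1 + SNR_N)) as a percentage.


SNR_lin = 10^(10.7/10) = 11.74898
SNR_N = 7 * 11.74898 = 82.24286
1/(1 + SNR_N) = 1/83.24286 = 0.012013
Pd = (1e-8)^0.012013 = 0.80149
Pd = 80.1%

80.1%


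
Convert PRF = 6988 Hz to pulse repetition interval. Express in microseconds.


PRI = 1/6988 = 0.0001431025 s = 143.1 us

143.1 us


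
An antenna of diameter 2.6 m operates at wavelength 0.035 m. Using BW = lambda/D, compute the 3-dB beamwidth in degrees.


BW_rad = 0.035 / 2.6 = 0.013462
BW_deg = 0.77 degrees

0.77 degrees


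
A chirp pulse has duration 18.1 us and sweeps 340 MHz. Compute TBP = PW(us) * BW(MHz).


TBP = 18.1 * 340 = 6154.0

6154.0


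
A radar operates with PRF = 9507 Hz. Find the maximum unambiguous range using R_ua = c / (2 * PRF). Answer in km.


R_ua = 3e8 / (2 * 9507) = 15777.8 m = 15.8 km

15.8 km


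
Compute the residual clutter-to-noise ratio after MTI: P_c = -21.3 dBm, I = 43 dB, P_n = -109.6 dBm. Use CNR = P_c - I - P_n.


CNR = -21.3 - 43 - (-109.6) = 45.3 dB

45.3 dB
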